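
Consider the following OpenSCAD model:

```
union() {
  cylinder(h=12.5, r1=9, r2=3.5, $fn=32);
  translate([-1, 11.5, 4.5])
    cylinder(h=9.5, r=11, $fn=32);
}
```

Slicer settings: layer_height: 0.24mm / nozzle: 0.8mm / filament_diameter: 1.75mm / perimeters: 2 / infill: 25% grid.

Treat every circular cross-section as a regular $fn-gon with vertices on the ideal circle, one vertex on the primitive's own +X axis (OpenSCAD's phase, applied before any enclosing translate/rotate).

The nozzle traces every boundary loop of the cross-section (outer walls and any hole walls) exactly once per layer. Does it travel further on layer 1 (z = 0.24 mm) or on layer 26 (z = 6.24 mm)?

layer 26 (z = 6.24 mm)

Layer 1 (z = 0.24): the cone (r1=9→r2=3.5) has section circumradius 8.894 here — a regular 32-gon (perimeter = 2·32·8.894·sin(180°/32) = 55.80 mm); the cylinder at (-1, 11.5) is absent (z outside [4.5, 14]); Combining (union): only the cone is present, so the union is just that shape — boundary = 55.80 mm. So its perimeter = 55.80 mm. Layer 26 (z = 6.24): the cone contributes a regular 32-gon of circumradius 6.254 (interpolated between r1=9 and r2=3.5 at t=0.499) (perimeter = 2·32·6.254·sin(180°/32) = 39.23 mm); the r=11 cylinder at (-1, 11.5) contributes a regular 32-gon of circumradius 11 (perimeter = 2·32·11.000·sin(180°/32) = 69.00 mm); Combining (union): the regions partially overlap (shared area 46.80 mm²), so the edge portions inside another operand are dropped and the merged outline is re-measured after clipping — boundary = 80.98 mm. So its perimeter = 80.98 mm. Layer 26 is larger (80.98 vs 55.80 mm).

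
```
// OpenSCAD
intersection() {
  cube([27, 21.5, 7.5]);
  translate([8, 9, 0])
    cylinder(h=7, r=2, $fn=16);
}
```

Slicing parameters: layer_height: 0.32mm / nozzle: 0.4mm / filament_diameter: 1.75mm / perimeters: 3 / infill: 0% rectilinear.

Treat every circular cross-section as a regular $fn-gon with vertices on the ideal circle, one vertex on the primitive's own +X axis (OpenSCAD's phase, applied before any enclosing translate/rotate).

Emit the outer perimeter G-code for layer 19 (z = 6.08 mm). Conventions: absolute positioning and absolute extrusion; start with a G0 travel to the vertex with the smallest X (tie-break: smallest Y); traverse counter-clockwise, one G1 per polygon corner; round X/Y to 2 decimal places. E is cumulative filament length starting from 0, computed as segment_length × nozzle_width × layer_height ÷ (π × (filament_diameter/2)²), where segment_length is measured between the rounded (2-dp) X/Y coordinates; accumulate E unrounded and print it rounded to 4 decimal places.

G0 X6.00 Y9.00 Z6.08
G1 X6.15 Y8.23 E0.0417
G1 X6.59 Y7.59 E0.0831
G1 X7.23 Y7.15 E0.1244
G1 X8.00 Y7.00 E0.1662
G1 X8.77 Y7.15 E0.2079
G1 X9.41 Y7.59 E0.2492
G1 X9.85 Y8.23 E0.2906
G1 X10.00 Y9.00 E0.3323
G1 X9.85 Y9.77 E0.3741
G1 X9.41 Y10.41 E0.4154
G1 X8.77 Y10.85 E0.4567
G1 X8.00 Y11.00 E0.4985
G1 X7.23 Y10.85 E0.5402
G1 X6.59 Y10.41 E0.5815
G1 X6.15 Y9.77 E0.6229
G1 X6.00 Y9.00 E0.6646

At z = 6.08 mm: the cube is present — its section is the full 27×21.5 rectangle; the r=2 cylinder at (8, 9) contributes a regular 16-gon of circumradius 2; Taking the intersection: the r=2 cylinder at (8, 9) lies inside the 27×21.5 cube, so the common part is the r=2 cylinder at (8, 9) itself — 1 connected region. The outline is a single polygon with 16 vertices. Extrusion per mm of travel: 0.4 × 0.32 / (π × 0.875²) = 0.053216. Accumulating E over each segment gives final E = 0.6646.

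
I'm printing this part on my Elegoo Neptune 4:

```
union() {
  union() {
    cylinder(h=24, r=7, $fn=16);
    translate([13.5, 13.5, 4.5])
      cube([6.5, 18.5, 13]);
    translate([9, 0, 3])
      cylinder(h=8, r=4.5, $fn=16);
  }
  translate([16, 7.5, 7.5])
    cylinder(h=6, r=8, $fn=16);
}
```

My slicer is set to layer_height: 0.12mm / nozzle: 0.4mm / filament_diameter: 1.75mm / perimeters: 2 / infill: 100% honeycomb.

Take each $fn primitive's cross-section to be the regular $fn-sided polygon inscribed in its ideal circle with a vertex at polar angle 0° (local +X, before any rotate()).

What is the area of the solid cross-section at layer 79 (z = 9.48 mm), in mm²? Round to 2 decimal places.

497.57 mm²

At z = 9.48 mm: the r=7 cylinder gives a regular 16-gon of circumradius 7 (constant along its height) (area = (16/2)·7.000²·sin(360°/16) = 150.01 mm²); the cube at (13.5, 13.5) (footprint 6.5×18.5) is included at this height (area 120.25 mm²); the r=4.5 cylinder at (9, 0) contributes a regular 16-gon of circumradius 4.5 (area = (16/2)·4.500²·sin(360°/16) = 61.99 mm²); Taking the union: the regions partially overlap — summed areas 332.26 mm² minus the doubly-counted overlap 10.81 mm² gives 321.45 mm² — area = 321.45 mm²; the r=8 cylinder at (16, 7.5) gives a regular 16-gon of circumradius 8 (constant along its height) (area = (16/2)·8.000²·sin(360°/16) = 195.93 mm²); Merging all regions: the regions partially overlap — summed areas 517.38 mm² minus the doubly-counted overlap 19.81 mm² gives 497.57 mm² — area = 497.57 mm². Overall, the cross-section is a single solid region. Net area = 497.57 mm².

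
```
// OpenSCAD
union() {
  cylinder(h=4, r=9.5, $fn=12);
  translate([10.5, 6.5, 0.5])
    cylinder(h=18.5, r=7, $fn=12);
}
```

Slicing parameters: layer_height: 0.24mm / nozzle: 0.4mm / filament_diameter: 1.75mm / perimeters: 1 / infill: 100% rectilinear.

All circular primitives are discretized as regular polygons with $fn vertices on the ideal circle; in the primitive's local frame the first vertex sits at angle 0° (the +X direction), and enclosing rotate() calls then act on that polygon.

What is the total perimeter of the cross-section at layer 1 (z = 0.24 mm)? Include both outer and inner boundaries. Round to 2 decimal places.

59.01 mm

At z = 0.24 mm: the r=9.5 cylinder contributes a regular 12-gon of circumradius 9.5 (perimeter = 2·12·9.500·sin(180°/12) = 59.01 mm); the cylinder at (10.5, 6.5) is absent (z outside [0.5, 19]); Merging all regions: only the r=9.5 cylinder is present, so the union is just that shape — boundary = 59.01 mm. Overall, the cross-section is a single solid region. Total boundary length (outer) = 59.01 mm.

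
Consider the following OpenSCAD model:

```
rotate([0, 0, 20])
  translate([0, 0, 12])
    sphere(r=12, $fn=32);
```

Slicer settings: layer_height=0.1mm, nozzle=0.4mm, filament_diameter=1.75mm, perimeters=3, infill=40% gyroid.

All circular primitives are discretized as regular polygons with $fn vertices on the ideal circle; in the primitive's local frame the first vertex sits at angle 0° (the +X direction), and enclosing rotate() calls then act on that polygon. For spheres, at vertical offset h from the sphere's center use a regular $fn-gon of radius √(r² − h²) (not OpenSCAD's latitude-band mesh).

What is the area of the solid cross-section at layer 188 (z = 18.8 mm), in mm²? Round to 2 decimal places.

305.15 mm²

At z = 18.8 mm: the r=12 sphere slices to a regular 32-gon of circumradius 9.887 (√(r²−h²) with h=6.8 from center) (area = (32/2)·9.887²·sin(360°/32) = 305.15 mm²); (rotated 20° about Z; rotation is an isometry so areas/perimeters/island counts are preserved). Overall, the cross-section is a single solid region. Net area = 305.15 mm².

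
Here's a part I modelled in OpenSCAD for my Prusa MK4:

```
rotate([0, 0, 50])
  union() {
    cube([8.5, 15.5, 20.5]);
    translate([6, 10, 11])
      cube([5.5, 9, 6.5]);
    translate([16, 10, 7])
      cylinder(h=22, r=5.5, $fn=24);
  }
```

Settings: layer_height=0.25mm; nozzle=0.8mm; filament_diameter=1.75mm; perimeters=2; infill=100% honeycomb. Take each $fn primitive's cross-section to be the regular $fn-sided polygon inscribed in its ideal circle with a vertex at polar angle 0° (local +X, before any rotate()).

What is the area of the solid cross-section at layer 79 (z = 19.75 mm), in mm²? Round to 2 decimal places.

At z = 19.75 mm: the cube (footprint 8.5×15.5) is included at this height (area 131.75 mm²); the cube at (6, 10) is absent (z outside [11, 17.5]); the cylinder at (16, 10): section is a regular 24-gon, circumradius r=5.5 (area = (24/2)·5.500²·sin(360°/24) = 93.95 mm²); Merging all regions: the 2 present regions are separate (no shared area or edge), so areas and boundary lengths simply add and each stays a separate island — area = 225.70 mm²; (rotated 50° about Z; rotation is an isometry so areas/perimeters/island counts are preserved). Overall, the cross-section has 2 separate islands. Net area = 225.70 mm².

225.70 mm²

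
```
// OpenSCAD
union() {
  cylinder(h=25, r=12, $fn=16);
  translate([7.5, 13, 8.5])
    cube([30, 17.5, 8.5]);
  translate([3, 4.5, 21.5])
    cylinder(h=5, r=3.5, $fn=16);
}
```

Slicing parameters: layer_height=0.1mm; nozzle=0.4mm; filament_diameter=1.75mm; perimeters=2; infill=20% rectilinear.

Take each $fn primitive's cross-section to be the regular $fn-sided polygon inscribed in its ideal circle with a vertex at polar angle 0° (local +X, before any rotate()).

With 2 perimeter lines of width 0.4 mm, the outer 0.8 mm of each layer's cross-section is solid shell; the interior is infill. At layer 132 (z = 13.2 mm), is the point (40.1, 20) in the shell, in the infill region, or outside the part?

At z = 13.2 mm: the r=12 cylinder gives a regular 16-gon of circumradius 12 (constant along its height); the 30×17.5 cube at (7.5, 13) contributes its full rectangle; the cylinder at (3, 4.5) does not reach this height (z outside [21.5, 26.5]); Combining (union): the 2 present regions are separate (no shared area or edge), so areas and boundary lengths simply add and each stays a separate island — 2 connected regions. Overall, the cross-section has 2 separate islands. The nearest boundary edge runs (37.50, 30.50)→(37.50, 13.00); distance from the point to it = 2.60 mm. The point is not inside any of the regions above, so it lies outside the cross-section (2.60 mm from the nearest boundary).

outside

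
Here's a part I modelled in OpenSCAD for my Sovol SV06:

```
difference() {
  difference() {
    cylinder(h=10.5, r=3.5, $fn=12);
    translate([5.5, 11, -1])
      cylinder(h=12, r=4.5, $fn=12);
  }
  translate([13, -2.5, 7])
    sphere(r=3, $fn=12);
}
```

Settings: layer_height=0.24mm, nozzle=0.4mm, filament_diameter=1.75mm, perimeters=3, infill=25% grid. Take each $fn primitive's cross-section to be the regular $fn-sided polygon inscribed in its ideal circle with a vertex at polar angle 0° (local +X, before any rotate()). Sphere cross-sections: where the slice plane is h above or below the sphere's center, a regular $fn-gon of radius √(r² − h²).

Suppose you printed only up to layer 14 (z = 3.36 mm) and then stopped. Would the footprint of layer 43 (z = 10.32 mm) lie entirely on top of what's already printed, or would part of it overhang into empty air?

Compare the two slices. At z = 3.36: the r=3.5 cylinder gives a regular 12-gon of circumradius 3.5 (constant along its height) (area = (12/2)·3.500²·sin(360°/12) = 36.75 mm²); the r=4.5 cylinder at (5.5, 11) gives a regular 12-gon of circumradius 4.5 (constant along its height) (area = (12/2)·4.500²·sin(360°/12) = 60.75 mm²); After the difference (first − rest): starting from the r=3.5 cylinder (36.75 mm²), the r=4.5 cylinder at (5.5, 11) misses the remaining region (no effect) — area = 36.75 mm²; the sphere at (13, -2.5) is not intersected at this z (|z−center|=3.640 > r=3); Subtracting the remaining from the first: none of the subtracted shapes is present at this height, so the result so far is unchanged — area = 36.75 mm². At z = 10.32: the r=3.5 cylinder gives a regular 12-gon of circumradius 3.5 (constant along its height) (area = (12/2)·3.500²·sin(360°/12) = 36.75 mm²); the cylinder at (5.5, 11): section is a regular 12-gon, circumradius r=4.5 (area = (12/2)·4.500²·sin(360°/12) = 60.75 mm²); Subtracting the remaining from the first: starting from the r=3.5 cylinder (36.75 mm²), the r=4.5 cylinder at (5.5, 11) misses the remaining region (no effect) — area = 36.75 mm²; the sphere at (13, -2.5) is absent (|z−center|=3.320 > r=3); After the difference (first − rest): none of the subtracted shapes is present at this height, so that combined region is unchanged — area = 36.75 mm². Checking containment: the cross-section at z = 10.32 is a subset of the cross-section at z = 3.36.

entirely on top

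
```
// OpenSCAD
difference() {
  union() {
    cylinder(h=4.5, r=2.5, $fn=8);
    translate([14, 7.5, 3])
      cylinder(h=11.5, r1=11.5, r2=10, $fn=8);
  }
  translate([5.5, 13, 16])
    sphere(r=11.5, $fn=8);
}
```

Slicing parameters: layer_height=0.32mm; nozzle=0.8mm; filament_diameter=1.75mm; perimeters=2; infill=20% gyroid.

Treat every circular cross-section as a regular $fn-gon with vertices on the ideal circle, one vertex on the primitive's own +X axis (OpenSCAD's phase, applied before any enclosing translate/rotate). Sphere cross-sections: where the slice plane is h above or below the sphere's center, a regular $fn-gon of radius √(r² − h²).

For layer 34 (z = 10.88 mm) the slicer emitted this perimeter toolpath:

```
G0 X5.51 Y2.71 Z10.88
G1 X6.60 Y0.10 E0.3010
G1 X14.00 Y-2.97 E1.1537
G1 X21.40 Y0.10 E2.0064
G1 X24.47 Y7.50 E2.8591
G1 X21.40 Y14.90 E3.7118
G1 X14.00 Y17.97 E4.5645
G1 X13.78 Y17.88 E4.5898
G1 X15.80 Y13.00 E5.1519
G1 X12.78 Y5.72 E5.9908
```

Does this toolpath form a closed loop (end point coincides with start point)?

Start point (G0): (5.51, 2.71). End point (last G1): the path does not return to the start — open.

no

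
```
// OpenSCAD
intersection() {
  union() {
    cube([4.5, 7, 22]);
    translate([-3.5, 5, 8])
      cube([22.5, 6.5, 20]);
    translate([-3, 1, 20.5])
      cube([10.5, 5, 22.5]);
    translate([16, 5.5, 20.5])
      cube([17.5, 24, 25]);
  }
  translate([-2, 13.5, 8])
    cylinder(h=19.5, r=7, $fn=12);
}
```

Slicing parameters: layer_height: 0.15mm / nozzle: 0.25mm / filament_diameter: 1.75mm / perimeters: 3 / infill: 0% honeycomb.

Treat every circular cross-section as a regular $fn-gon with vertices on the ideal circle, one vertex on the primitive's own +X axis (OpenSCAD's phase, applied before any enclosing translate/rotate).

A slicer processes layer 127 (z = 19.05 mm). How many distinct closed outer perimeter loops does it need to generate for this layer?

1

At z = 19.05 mm: the 4.5×7 cube contributes its full rectangle; the cube at (-3.5, 5) (footprint 22.5×6.5) is included at this height; the cube at (-3, 1) is not intersected at this z (z outside [20.5, 43]); the cube at (16, 5.5) is not intersected at this z (z outside [20.5, 45.5]); Taking the union: the regions partially overlap (shared area 9.00 mm²), so overlapping operands fuse into one piece — 1 connected region; the r=7 cylinder at (-2, 13.5) gives a regular 12-gon of circumradius 7 (constant along its height); After intersecting: the r=7 cylinder at (-2, 13.5) partially overlaps that combined region; clipping to the common part keeps 30.48 mm² — 1 connected region. The result has 1 disconnected region.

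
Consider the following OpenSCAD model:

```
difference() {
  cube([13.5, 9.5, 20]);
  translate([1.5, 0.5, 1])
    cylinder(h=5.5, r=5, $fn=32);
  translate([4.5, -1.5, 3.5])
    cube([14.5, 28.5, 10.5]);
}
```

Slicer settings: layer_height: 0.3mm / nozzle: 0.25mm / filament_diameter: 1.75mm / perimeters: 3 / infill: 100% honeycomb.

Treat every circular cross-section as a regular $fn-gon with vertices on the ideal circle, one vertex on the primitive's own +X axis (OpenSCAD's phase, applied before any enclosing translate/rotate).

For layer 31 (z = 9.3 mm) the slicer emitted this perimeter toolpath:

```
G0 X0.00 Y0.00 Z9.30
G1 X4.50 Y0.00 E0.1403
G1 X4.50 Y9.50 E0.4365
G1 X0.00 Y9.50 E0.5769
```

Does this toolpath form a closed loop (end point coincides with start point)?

no

Start point (G0): (0.00, 0.00). End point (last G1): the path does not return to the start — open.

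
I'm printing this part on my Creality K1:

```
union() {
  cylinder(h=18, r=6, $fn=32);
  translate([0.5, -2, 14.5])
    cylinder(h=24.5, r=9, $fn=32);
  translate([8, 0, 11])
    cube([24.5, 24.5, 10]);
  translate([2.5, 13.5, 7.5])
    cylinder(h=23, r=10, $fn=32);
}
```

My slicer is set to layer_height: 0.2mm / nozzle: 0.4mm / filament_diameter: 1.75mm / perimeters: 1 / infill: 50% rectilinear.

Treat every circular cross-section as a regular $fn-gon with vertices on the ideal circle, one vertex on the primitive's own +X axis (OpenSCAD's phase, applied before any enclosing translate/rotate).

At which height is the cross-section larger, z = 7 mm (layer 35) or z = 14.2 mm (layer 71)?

Layer 35 (z = 7): the cylinder: section is a regular 32-gon, circumradius r=6 (area = (32/2)·6.000²·sin(360°/32) = 112.37 mm²); the cylinder at (0.5, -2) does not reach this height (z outside [14.5, 39]); the cube at (8, 0) is absent (z outside [11, 21]); the cylinder at (2.5, 13.5) is absent (z outside [7.5, 30.5]); Combining (union): only the r=6 cylinder is present, so the union is just that shape — area = 112.37 mm². So its area = 112.37 mm². Layer 71 (z = 14.2): the r=6 cylinder contributes a regular 32-gon of circumradius 6 (area = (32/2)·6.000²·sin(360°/32) = 112.37 mm²); the cylinder at (0.5, -2) is not intersected at this z (z outside [14.5, 39]); the cube at (8, 0) (footprint 24.5×24.5) is included at this height (area 600.25 mm²); the r=10 cylinder at (2.5, 13.5) contributes a regular 32-gon of circumradius 10 (area = (32/2)·10.000²·sin(360°/32) = 312.14 mm²); Taking the union: the regions partially overlap — summed areas 1024.77 mm² minus the doubly-counted overlap 64.00 mm² gives 960.77 mm² — area = 960.77 mm². So its area = 960.77 mm². Layer 71 is larger (960.77 vs 112.37 mm²).

layer 71 (z = 14.2 mm)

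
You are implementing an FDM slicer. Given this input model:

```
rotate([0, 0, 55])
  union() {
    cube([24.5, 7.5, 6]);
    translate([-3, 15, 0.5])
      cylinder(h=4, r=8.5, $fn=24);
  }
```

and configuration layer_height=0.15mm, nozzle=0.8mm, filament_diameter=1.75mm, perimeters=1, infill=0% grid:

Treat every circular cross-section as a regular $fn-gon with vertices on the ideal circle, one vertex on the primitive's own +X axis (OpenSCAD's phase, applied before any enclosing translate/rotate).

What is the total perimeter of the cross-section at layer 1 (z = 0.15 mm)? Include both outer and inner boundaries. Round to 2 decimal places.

At z = 0.15 mm: the cube is present — its section is the full 24.5×7.5 rectangle (perimeter 64.00 mm); the cylinder at (-3, 15) is not intersected at this z (z outside [0.5, 4.5]); Taking the union: only the 24.5×7.5 cube is present, so the union is just that shape — boundary = 64.00 mm; (rotated 55° about Z; rotation is an isometry so areas/perimeters/island counts are preserved). Overall, the cross-section is a single solid region. Total boundary length (outer) = 64.00 mm.

64.00 mm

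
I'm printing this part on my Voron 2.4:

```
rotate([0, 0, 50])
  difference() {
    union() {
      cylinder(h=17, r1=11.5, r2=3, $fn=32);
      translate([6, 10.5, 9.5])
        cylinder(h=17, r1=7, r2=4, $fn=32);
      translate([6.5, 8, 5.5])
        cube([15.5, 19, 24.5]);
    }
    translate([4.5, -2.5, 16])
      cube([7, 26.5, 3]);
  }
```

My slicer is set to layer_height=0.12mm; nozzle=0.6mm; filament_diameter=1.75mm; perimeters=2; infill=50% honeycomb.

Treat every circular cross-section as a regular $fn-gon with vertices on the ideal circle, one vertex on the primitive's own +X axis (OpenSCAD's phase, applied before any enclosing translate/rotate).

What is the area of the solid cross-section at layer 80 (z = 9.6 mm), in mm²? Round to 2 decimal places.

At z = 9.6 mm: the cone: at t=0.565 of its height the radius interpolates to r₁+(r₂−r₁)t = 6.700, giving a regular 32-gon of that circumradius (area = (32/2)·6.700²·sin(360°/32) = 140.12 mm²); the cone at (6, 10.5): at t=0.006 of its height the radius interpolates to r₁+(r₂−r₁)t = 6.982, giving a regular 32-gon of that circumradius (area = (32/2)·6.982²·sin(360°/32) = 152.18 mm²); the cube at (6.5, 8) is present — its section is the full 15.5×19 rectangle (area 294.50 mm²); Combining (union): the regions partially overlap — summed areas 586.80 mm² minus the doubly-counted overlap 56.90 mm² gives 529.90 mm² — area = 529.90 mm²; the cube at (4.5, -2.5) is not intersected at this z (z outside [16, 19]); Subtracting the remaining from the first: none of the subtracted shapes is present at this height, so the result so far is unchanged — area = 529.90 mm²; (rotated 50° about Z; rotation is an isometry so areas/perimeters/island counts are preserved). Overall, the cross-section is a single solid region. Net area = 529.90 mm².

529.90 mm²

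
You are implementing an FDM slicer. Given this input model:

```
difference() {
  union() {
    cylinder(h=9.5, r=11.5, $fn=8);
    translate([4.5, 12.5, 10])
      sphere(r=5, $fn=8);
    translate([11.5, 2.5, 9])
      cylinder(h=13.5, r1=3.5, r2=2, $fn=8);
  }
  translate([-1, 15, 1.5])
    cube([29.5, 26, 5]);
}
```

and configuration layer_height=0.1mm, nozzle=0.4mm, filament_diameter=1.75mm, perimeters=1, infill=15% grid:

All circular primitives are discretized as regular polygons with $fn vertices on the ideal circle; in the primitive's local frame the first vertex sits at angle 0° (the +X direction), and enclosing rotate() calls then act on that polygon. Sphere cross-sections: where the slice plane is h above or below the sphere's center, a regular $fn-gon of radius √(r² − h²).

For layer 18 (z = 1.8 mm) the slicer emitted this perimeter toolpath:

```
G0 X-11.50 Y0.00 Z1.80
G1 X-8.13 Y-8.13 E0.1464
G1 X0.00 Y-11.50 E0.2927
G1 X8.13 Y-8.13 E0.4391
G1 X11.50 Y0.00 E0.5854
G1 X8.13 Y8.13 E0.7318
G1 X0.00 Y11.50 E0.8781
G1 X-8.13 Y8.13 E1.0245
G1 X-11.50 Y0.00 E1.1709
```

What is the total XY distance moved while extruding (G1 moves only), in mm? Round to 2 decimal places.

Sum the Euclidean lengths of each G1 segment: total = 70.41 mm.

70.41 mm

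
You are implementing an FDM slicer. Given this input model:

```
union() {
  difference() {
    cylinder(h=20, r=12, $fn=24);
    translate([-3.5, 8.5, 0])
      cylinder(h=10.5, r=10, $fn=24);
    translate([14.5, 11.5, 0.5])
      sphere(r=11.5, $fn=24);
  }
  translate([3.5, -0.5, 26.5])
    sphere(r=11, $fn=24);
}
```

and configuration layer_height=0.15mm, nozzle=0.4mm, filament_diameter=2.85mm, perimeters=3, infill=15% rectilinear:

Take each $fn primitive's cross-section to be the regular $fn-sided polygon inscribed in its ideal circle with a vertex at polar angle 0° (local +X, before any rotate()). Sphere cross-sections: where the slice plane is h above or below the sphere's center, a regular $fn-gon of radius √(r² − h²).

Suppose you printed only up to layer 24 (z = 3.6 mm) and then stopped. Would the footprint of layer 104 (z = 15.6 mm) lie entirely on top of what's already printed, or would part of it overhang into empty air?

part overhangs

Compare the two slices. At z = 3.6: the cylinder: section is a regular 24-gon, circumradius r=12 (area = (24/2)·12.000²·sin(360°/24) = 447.24 mm²); the cylinder at (-3.5, 8.5): section is a regular 24-gon, circumradius r=10 (area = (24/2)·10.000²·sin(360°/24) = 310.58 mm²); the sphere at (14.5, 11.5): section is a regular 24-gon, circumradius = √(r²−h²) = √(11.5²−3.1²) = 11.074 (area = (24/2)·11.074²·sin(360°/24) = 380.90 mm²); After the difference (first − rest): starting from the r=12 cylinder (447.24 mm²), the r=10 cylinder at (-3.5, 8.5) partially overlaps it — only the 178.79 mm² overlap (of its 310.58 mm²) is removed, clipping the outline; the r=11.5 sphere at (14.5, 11.5) partially overlaps it — only the 28.91 mm² overlap (of its 380.90 mm²) is removed, clipping the outline — area = 239.54 mm²; the sphere at (3.5, -0.5) is not intersected at this z (|z−center|=22.900 > r=11); Combining (union): only the result so far is present, so the union is just that shape — area = 239.54 mm². At z = 15.6: the r=12 cylinder gives a regular 24-gon of circumradius 12 (constant along its height) (area = (24/2)·12.000²·sin(360°/24) = 447.24 mm²); the cylinder at (-3.5, 8.5) is absent (z outside [0, 10.5]); the sphere at (14.5, 11.5) is not intersected at this z (|z−center|=15.100 > r=11.5); Subtracting the remaining from the first: none of the subtracted shapes is present at this height, so the r=12 cylinder is unchanged — area = 447.24 mm²; the r=11 sphere at (3.5, -0.5) slices to a regular 24-gon of circumradius 1.480 (√(r²−h²) with h=10.9 from center) (area = (24/2)·1.480²·sin(360°/24) = 6.80 mm²); Merging all regions: the r=11 sphere at (3.5, -0.5) lies entirely inside the result so far, so the union is just the result so far — area = 447.24 mm². Checking containment: at z = 15.6 the cross-section extends beyond the z = 3.6 cross-section by about 207.70 mm².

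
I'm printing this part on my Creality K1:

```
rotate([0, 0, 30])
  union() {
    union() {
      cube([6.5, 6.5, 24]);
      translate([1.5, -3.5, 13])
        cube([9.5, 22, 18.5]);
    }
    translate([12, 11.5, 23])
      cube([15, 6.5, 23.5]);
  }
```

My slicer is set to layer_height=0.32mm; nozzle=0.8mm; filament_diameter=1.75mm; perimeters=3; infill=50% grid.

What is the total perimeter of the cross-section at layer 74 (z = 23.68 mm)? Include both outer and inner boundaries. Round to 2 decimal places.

At z = 23.68 mm: the cube (footprint 6.5×6.5) is included at this height (perimeter 26.00 mm); the cube at (1.5, -3.5) (footprint 9.5×22) is included at this height (perimeter 63.00 mm); Combining (union): the regions partially overlap (shared area 32.50 mm²), so the edge portions inside another operand are dropped and the merged outline is re-measured after clipping — boundary = 66.00 mm; the 15×6.5 cube at (12, 11.5) contributes its full rectangle (perimeter 43.00 mm); Merging all regions: the 2 present regions are separate (no shared area or edge), so areas and boundary lengths simply add and each stays a separate island — boundary = 109.00 mm; (whole slice rotated 30° about Z — lengths, areas and connectivity unchanged). Overall, the cross-section has 2 separate islands. Total boundary length (outer) = 109.00 mm.

109.00 mm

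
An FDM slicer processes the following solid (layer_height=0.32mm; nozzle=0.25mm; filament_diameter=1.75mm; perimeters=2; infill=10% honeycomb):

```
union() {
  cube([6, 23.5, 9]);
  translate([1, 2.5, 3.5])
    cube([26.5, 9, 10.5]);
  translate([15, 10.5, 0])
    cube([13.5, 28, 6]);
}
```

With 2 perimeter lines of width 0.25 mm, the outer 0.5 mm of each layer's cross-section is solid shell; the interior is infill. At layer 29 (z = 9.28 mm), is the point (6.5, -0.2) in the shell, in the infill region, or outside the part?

At z = 9.28 mm: the cube does not reach this height (z outside [0, 9]); the cube at (1, 2.5) (footprint 26.5×9) is included at this height; the cube at (15, 10.5) does not reach this height (z outside [0, 6]); Merging all regions: only the 26.5×9 cube at (1, 2.5) is present, so the union is just that shape — 1 connected region. Overall, the cross-section is a single solid region. The nearest boundary edge runs (1.00, 2.50)→(27.50, 2.50); distance from the point to it = 2.70 mm. The point is not inside any of the regions above, so it lies outside the cross-section (2.70 mm from the nearest boundary).

outside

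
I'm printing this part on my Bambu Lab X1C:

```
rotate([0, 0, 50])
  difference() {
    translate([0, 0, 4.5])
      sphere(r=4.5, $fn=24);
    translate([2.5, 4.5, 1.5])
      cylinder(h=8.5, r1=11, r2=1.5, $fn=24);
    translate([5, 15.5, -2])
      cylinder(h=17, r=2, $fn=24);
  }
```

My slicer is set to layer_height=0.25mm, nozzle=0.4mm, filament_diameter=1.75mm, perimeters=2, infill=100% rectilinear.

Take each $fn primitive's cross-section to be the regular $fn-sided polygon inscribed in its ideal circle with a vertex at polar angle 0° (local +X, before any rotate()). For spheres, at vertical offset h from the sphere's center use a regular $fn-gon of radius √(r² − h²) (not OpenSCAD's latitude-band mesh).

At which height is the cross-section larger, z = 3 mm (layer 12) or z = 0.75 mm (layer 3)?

Layer 12 (z = 3): the r=4.5 sphere slices to a regular 24-gon of circumradius 4.243 (√(r²−h²) with h=1.5 from center) (area = (24/2)·4.243²·sin(360°/24) = 55.90 mm²); the cone at (2.5, 4.5) contributes a regular 24-gon of circumradius 9.324 (interpolated between r1=11 and r2=1.5 at t=0.176) (area = (24/2)·9.324²·sin(360°/24) = 269.98 mm²); the cylinder at (5, 15.5): section is a regular 24-gon, circumradius r=2 (area = (24/2)·2.000²·sin(360°/24) = 12.42 mm²); Taking the first minus the rest: starting from the r=4.5 sphere (55.90 mm²), the cone at (2.5, 4.5) partially overlaps it — only the 55.74 mm² overlap (of its 269.98 mm²) is removed, clipping the outline; the r=2 cylinder at (5, 15.5) misses the remaining region (no effect) — area = 0.16 mm²; (whole slice rotated 50° about Z — lengths, areas and connectivity unchanged). So its area = 0.16 mm². Layer 3 (z = 0.75): the sphere: section is a regular 24-gon, circumradius = √(r²−h²) = √(4.5²−3.75²) = 2.487 (area = (24/2)·2.487²·sin(360°/24) = 19.22 mm²); the cone at (2.5, 4.5) is not intersected at this z (z outside [1.5, 10]); the cylinder at (5, 15.5): section is a regular 24-gon, circumradius r=2 (area = (24/2)·2.000²·sin(360°/24) = 12.42 mm²); Subtracting the remaining from the first: starting from the r=4.5 sphere (19.22 mm²), the r=2 cylinder at (5, 15.5) misses the remaining region (no effect) — area = 19.22 mm²; (rotated 50° about Z; rotation is an isometry so areas/perimeters/island counts are preserved). So its area = 19.22 mm². Layer 3 is larger (19.22 vs 0.16 mm²).

layer 3 (z = 0.75 mm)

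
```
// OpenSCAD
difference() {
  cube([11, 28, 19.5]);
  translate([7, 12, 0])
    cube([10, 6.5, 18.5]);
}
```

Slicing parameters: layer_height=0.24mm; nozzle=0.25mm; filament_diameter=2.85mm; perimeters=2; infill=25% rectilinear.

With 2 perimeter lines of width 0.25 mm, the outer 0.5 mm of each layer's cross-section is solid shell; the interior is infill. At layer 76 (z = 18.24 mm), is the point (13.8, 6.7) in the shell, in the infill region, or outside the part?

At z = 18.24 mm: the 11×28 cube contributes its full rectangle; the 10×6.5 cube at (7, 12) contributes its full rectangle; Subtracting the remaining from the first: starting from the 11×28 cube, the 10×6.5 cube at (7, 12) partially overlaps it — only the 26.00 mm² overlap (of its 65.00 mm²) is removed, clipping the outline — 1 connected region. Overall, the cross-section is a single solid region. The nearest boundary edge runs (11.00, 12.00)→(11.00, 0.00); distance from the point to it = 2.80 mm. The point is not inside any of the regions above, so it lies outside the cross-section (2.80 mm from the nearest boundary).

outside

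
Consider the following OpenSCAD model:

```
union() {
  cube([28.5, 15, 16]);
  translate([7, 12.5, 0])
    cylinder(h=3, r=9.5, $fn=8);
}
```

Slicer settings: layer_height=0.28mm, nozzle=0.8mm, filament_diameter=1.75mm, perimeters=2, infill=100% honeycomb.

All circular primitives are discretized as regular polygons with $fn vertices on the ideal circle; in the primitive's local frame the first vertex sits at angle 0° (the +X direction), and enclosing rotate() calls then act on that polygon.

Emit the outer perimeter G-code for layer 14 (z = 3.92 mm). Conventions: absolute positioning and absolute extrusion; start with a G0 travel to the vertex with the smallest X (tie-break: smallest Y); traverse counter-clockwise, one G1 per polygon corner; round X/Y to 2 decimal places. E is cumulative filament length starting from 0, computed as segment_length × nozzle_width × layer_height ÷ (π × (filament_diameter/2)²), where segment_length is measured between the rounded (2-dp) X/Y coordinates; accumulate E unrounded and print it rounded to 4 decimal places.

G0 X0.00 Y0.00 Z3.92
G1 X28.50 Y0.00 E2.6542
G1 X28.50 Y15.00 E4.0511
G1 X0.00 Y15.00 E6.7052
G1 X0.00 Y0.00 E8.1022

At z = 3.92 mm: the 28.5×15 cube contributes its full rectangle; the cylinder at (7, 12.5) is absent (z outside [0, 3]); Merging all regions: only the 28.5×15 cube is present, so the union is just that shape — 1 connected region. The outline is a single polygon with 4 vertices. Extrusion per mm of travel: 0.8 × 0.28 / (π × 0.875²) = 0.093128. Accumulating E over each segment gives final E = 8.1022.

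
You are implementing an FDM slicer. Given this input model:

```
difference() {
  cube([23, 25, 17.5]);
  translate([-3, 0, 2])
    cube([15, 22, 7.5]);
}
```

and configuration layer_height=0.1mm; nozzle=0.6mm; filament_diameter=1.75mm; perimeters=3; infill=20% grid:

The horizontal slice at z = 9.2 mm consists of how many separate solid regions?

At z = 9.2 mm: the cube is present — its section is the full 23×25 rectangle; the cube at (-3, 0) is present — its section is the full 15×22 rectangle; Taking the first minus the rest: starting from the 23×25 cube, the 15×22 cube at (-3, 0) partially overlaps it — only the 264.00 mm² overlap (of its 330.00 mm²) is removed, clipping the outline — 1 connected region. The result has 1 disconnected region.

1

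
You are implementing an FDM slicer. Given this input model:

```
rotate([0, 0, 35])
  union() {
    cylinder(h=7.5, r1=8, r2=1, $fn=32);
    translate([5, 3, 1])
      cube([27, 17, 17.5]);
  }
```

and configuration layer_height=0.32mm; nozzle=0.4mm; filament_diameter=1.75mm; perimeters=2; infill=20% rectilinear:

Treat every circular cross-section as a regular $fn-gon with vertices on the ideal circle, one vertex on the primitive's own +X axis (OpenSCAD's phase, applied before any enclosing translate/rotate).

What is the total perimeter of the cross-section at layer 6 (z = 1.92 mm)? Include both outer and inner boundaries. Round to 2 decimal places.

At z = 1.92 mm: the cone: at t=0.256 of its height the radius interpolates to r₁+(r₂−r₁)t = 6.208, giving a regular 32-gon of that circumradius (perimeter = 2·32·6.208·sin(180°/32) = 38.94 mm); the 27×17 cube at (5, 3) contributes its full rectangle (perimeter 88.00 mm); Taking the union: the regions partially overlap (shared area 0.14 mm²), so the edge portions inside another operand are dropped and the merged outline is re-measured after clipping — boundary = 125.13 mm; (whole slice rotated 35° about Z — lengths, areas and connectivity unchanged). Overall, the cross-section is a single solid region. Total boundary length (outer) = 125.13 mm.

125.13 mm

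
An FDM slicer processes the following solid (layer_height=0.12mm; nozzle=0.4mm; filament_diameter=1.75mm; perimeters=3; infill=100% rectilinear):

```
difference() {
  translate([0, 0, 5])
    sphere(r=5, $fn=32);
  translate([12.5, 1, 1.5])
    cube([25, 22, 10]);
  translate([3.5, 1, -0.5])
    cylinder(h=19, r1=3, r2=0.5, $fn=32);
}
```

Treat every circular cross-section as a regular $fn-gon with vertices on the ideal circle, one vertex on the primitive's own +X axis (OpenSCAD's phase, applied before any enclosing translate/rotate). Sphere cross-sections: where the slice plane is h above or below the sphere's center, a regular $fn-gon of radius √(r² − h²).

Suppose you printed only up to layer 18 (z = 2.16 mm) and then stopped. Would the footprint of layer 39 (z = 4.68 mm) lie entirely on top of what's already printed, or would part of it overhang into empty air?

part overhangs

Compare the two slices. At z = 2.16: the r=5 sphere contributes a regular 32-gon of circumradius √(5²−2.84²) = 4.115 (area = (32/2)·4.115²·sin(360°/32) = 52.86 mm²); the 25×22 cube at (12.5, 1) contributes its full rectangle (area 550.00 mm²); the cone at (3.5, 1) (r1=3→r2=0.5) has section circumradius 2.650 here — a regular 32-gon (area = (32/2)·2.650²·sin(360°/32) = 21.92 mm²); Taking the first minus the rest: starting from the r=5 sphere (52.86 mm²), the 25×22 cube at (12.5, 1) misses the remaining region (no effect); the cone at (3.5, 1) partially overlaps it — only the 11.81 mm² overlap (of its 21.92 mm²) is removed, clipping the outline — area = 41.05 mm². At z = 4.68: the r=5 sphere contributes a regular 32-gon of circumradius √(5²−0.32²) = 4.990 (area = (32/2)·4.990²·sin(360°/32) = 77.72 mm²); the 25×22 cube at (12.5, 1) contributes its full rectangle (area 550.00 mm²); the cone at (3.5, 1) contributes a regular 32-gon of circumradius 2.318 (interpolated between r1=3 and r2=0.5 at t=0.273) (area = (32/2)·2.318²·sin(360°/32) = 16.78 mm²); Subtracting the remaining from the first: starting from the r=5 sphere (77.72 mm²), the 25×22 cube at (12.5, 1) misses the remaining region (no effect); the cone at (3.5, 1) partially overlaps it — only the 13.62 mm² overlap (of its 16.78 mm²) is removed, clipping the outline — area = 64.10 mm². Checking containment: at z = 4.68 the cross-section extends beyond the z = 2.16 cross-section by about 23.04 mm².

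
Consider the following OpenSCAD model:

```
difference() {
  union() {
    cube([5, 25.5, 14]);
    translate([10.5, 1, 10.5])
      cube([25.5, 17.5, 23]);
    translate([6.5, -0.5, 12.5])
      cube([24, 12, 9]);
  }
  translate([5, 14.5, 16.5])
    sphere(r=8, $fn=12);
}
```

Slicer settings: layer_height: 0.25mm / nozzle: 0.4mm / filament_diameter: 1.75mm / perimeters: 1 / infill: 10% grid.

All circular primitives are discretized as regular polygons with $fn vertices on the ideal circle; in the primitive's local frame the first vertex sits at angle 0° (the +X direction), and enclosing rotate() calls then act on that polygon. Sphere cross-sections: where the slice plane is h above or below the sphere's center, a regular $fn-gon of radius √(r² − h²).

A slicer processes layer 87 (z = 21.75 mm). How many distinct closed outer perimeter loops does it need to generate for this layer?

At z = 21.75 mm: the cube is absent (z outside [0, 14]); the cube at (10.5, 1) is present — its section is the full 25.5×17.5 rectangle; the cube at (6.5, -0.5) does not reach this height (z outside [12.5, 21.5]); Combining (union): only the 25.5×17.5 cube at (10.5, 1) is present, so the union is just that shape — 1 connected region; the r=8 sphere at (5, 14.5) contributes a regular 12-gon of circumradius √(8²−5.25²) = 6.036; Subtracting the remaining from the first: starting from that combined region, the r=8 sphere at (5, 14.5) partially overlaps it — only the 1.07 mm² overlap (of its 109.31 mm²) is removed, clipping the outline — 1 connected region. The result has 1 disconnected region.

1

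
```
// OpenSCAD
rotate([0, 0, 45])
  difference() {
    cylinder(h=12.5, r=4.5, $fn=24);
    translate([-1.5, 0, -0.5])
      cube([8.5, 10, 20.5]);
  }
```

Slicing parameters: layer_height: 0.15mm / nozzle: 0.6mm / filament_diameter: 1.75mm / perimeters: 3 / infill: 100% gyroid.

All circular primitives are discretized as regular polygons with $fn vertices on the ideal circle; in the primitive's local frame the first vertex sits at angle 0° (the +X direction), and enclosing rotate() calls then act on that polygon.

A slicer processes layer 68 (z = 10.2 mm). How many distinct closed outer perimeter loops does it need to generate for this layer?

At z = 10.2 mm: the cylinder: section is a regular 24-gon, circumradius r=4.5; the cube at (-1.5, 0) (footprint 8.5×10) is included at this height; Taking the first minus the rest: starting from the r=4.5 cylinder, the 8.5×10 cube at (-1.5, 0) partially overlaps it — only the 22.31 mm² overlap (of its 85.00 mm²) is removed, clipping the outline — 1 connected region; (rotated 45° about Z; rotation is an isometry so areas/perimeters/island counts are preserved). The result has 1 disconnected region.

1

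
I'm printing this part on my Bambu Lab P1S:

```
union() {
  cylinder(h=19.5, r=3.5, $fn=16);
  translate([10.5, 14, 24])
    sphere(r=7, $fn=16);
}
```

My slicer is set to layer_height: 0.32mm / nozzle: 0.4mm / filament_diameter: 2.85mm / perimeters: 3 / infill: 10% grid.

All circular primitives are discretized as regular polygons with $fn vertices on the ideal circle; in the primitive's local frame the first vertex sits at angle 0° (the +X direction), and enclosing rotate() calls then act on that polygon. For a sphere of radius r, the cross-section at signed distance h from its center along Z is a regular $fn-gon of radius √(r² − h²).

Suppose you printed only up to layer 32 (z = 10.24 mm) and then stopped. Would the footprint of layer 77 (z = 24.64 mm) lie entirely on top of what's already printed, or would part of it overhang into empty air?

Compare the two slices. At z = 10.24: the cylinder: section is a regular 16-gon, circumradius r=3.5 (area = (16/2)·3.500²·sin(360°/16) = 37.50 mm²); the sphere at (10.5, 14) is not intersected at this z (|z−center|=13.760 > r=7); Merging all regions: only the r=3.5 cylinder is present, so the union is just that shape — area = 37.50 mm². At z = 24.64: the cylinder is absent (z outside [0, 19.5]); the r=7 sphere at (10.5, 14) slices to a regular 16-gon of circumradius 6.971 (√(r²−h²) with h=0.64 from center) (area = (16/2)·6.971²·sin(360°/16) = 148.76 mm²); Taking the union: only the r=7 sphere at (10.5, 14) is present, so the union is just that shape — area = 148.76 mm². Checking containment: at z = 24.64 the cross-section extends beyond the z = 10.24 cross-section by about 148.76 mm².

part overhangs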